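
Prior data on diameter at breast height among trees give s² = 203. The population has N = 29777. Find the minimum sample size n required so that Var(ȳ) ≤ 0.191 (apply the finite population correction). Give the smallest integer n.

Without fpc, n₀ = s²/D = 203/0.191 = 1062.8272.
With fpc, (1 − n/N)·s²/n ≤ D requires n ≥ n₀/(1 + n₀/N) = 1062.8272/(1 + 1062.8272/29777) = 1026.1992.
Rounding up, n = 1027.

1027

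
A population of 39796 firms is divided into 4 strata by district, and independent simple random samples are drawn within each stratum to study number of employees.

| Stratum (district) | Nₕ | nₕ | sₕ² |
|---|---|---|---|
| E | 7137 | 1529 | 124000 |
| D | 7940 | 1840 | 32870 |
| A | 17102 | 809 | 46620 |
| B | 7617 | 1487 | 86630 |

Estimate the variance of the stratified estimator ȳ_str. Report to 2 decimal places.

Var(ȳ_str) = Σₕ Wₕ²(1 − fₕ)sₕ²/nₕ with Wₕ = Nₕ/N, N = 39796.
E: Wₕ = 0.17933963; term = 0.17933963²·(1 − 0.21423567)·124000/1529 = 2.0495525.
D: Wₕ = 0.19951754; term = 0.19951754²·(1 − 0.23173804)·32870/1840 = 0.54632789.
A: Wₕ = 0.42974168; term = 0.42974168²·(1 − 0.04730441)·46620/809 = 10.138947.
B: Wₕ = 0.19140115; term = 0.19140115²·(1 − 0.19522122)·86630/1487 = 1.7176036.
Sum = 14.452431.

14.45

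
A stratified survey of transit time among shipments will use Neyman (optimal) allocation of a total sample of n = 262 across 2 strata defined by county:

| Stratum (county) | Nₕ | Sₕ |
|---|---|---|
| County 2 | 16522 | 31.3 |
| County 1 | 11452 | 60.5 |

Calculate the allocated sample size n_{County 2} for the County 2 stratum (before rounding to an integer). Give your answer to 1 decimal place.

Neyman allocation: nₕ = n·NₕSₕ / Σⱼ NⱼSⱼ.
Σ NⱼSⱼ = 16522·31.3 + 11452·60.5 = 1.2099846 × 10^6.
n_{County 2} = 262·16522·31.3 / (1.2099846 × 10^6) = 112.0.

112.0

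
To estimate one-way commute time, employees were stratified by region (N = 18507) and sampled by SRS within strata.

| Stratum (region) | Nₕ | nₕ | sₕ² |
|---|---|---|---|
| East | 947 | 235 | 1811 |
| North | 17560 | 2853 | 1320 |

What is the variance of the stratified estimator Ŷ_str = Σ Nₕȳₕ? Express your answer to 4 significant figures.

Var(Ŷ_str) = Σₕ Nₕ²(1 − fₕ)sₕ²/nₕ.
East: 947²·(1 − 235/947)·1811/235 = 5.1961366 × 10^6.
North: 17560²·(1 − 2853/17560)·1320/2853 = 1.1948703 × 10^8.
Sum = 1.2468317 × 10^8.

1.247 × 10^8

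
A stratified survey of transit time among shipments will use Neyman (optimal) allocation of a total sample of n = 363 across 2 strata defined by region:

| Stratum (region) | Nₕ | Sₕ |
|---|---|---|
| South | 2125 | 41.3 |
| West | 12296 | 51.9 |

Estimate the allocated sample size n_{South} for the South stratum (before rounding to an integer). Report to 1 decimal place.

Neyman allocation: nₕ = n·NₕSₕ / Σⱼ NⱼSⱼ.
Σ NⱼSⱼ = 2125·41.3 + 12296·51.9 = 725924.9.
n_{South} = 363·2125·41.3 / 725924.9 = 43.9.

43.9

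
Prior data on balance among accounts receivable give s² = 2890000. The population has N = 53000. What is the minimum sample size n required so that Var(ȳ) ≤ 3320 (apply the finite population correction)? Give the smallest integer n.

Without fpc, n₀ = s²/D = 2890000/3320 = 870.4819.
With fpc, (1 − n/N)·s²/n ≤ D requires n ≥ n₀/(1 + n₀/N) = 870.4819/(1 + 870.4819/53000) = 856.4160.
Rounding up, n = 857.

857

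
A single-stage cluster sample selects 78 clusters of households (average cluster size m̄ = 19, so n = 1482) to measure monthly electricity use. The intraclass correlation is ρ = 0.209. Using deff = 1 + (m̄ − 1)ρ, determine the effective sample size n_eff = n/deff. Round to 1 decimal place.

deff = 1 + (19 − 1)·0.209 = 1 + 3.762 = 4.762.
n_eff = 1482 / 4.762 = 311.2.

311.2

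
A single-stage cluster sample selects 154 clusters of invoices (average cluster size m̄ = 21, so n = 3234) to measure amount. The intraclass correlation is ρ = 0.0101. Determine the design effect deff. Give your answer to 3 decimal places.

deff = 1 + (21 − 1)·0.0101 = 1 + 0.202 = 1.202.

1.202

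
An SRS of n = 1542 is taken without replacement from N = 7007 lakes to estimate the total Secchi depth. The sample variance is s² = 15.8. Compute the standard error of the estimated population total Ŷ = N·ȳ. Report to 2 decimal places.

626.39

Var(Ŷ) = N²·Var(ȳ) = N²·(1 − n/N)·s²/n.
f = 1542/7007 = 0.22006565; Var(ȳ) = 0.77993435·15.8/1542 = 0.0079915452.
Var(Ŷ) = 7007² · 0.0079915452 = 392369.28.
SE(Ŷ) = √(392369.28) = 626.39.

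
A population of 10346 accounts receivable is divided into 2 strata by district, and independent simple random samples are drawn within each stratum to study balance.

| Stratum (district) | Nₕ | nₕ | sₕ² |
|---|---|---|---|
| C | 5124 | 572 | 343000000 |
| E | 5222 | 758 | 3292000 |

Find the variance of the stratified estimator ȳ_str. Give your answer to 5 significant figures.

131610

Var(ȳ_str) = Σₕ Wₕ²(1 − fₕ)sₕ²/nₕ with Wₕ = Nₕ/N, N = 10346.
C: Wₕ = 0.49526387; term = 0.49526387²·(1 − 0.11163154)·343000000/572 = 130666.58.
E: Wₕ = 0.50473613; term = 0.50473613²·(1 − 0.14515511)·3292000/758 = 945.81615.
Sum = 131612.4.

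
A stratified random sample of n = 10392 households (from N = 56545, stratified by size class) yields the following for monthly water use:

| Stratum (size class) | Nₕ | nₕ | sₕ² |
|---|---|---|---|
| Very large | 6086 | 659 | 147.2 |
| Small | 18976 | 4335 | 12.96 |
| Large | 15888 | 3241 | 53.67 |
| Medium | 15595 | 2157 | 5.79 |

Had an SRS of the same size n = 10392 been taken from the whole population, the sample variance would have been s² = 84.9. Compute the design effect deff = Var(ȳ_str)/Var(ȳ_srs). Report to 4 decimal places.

0.5674

Var(ȳ_str) = Σ Wₕ²(1−fₕ)sₕ²/nₕ with Wₕ = Nₕ/56545:
  Very large: (6086/56545)²·(1−659/6086)·147.2/659 = 0.0023074152
  Small: (18976/56545)²·(1−4335/18976)·12.96/4335 = 2.5977831 × 10^-4
  Large: (15888/56545)²·(1−3241/15888)·53.67/3241 = 0.0010406888
  Medium: (15595/56545)²·(1−2157/15595)·5.79/2157 = 1.7593815 × 10^-4
  → Var(ȳ_str) = 0.0037838205.
Var(ȳ_srs) = (1 − 10392/56545)·84.9/10392 = 0.0066682869.
deff = 0.0037838205 / 0.0066682869 = 0.5674.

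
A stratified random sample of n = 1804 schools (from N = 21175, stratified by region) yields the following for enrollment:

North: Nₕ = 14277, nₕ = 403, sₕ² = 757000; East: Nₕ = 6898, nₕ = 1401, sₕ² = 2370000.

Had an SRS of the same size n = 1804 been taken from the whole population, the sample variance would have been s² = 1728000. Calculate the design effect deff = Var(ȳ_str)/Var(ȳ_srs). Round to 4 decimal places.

Var(ȳ_str) = Σ Wₕ²(1−fₕ)sₕ²/nₕ with Wₕ = Nₕ/21175:
  North: (14277/21175)²·(1−403/14277)·757000/403 = 829.81761
  East: (6898/21175)²·(1−1401/6898)·2370000/1401 = 143.05805
  → Var(ȳ_str) = 972.87566.
Var(ȳ_srs) = (1 − 1804/21175)·1728000/1804 = 876.26573.
deff = 972.87566 / 876.26573 = 1.1103.

1.1103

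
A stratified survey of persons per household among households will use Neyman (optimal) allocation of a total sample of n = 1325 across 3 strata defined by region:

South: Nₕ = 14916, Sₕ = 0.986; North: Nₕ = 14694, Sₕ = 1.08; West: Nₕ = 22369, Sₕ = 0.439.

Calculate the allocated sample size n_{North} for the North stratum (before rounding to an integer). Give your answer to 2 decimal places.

520.52

Neyman allocation: nₕ = n·NₕSₕ / Σⱼ NⱼSⱼ.
Σ NⱼSⱼ = 14916·0.986 + 14694·1.08 + 22369·0.439 = 40396.687.
n_{North} = 1325·14694·1.08 / 40396.687 = 520.52.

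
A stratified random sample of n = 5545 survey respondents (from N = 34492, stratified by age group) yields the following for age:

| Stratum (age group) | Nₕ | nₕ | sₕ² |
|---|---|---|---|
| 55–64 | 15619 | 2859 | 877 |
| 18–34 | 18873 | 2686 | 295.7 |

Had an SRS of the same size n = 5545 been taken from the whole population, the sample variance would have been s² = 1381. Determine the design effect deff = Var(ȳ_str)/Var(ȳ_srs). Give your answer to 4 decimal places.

Var(ȳ_str) = Σ Wₕ²(1−fₕ)sₕ²/nₕ with Wₕ = Nₕ/34492:
  55–64: (15619/34492)²·(1−2859/15619)·877/2859 = 0.051386919
  18–34: (18873/34492)²·(1−2686/18873)·295.7/2686 = 0.028269353
  → Var(ȳ_str) = 0.079656272.
Var(ȳ_srs) = (1 − 5545/34492)·1381/5545 = 0.20901493.
deff = 0.079656272 / 0.20901493 = 0.3811.

0.3811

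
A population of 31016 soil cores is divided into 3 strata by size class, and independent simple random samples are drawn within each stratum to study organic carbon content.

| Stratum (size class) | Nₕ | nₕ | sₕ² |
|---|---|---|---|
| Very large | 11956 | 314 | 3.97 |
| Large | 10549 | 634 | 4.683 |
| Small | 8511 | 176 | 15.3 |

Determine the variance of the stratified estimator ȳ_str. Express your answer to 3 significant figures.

Var(ȳ_str) = Σₕ Wₕ²(1 − fₕ)sₕ²/nₕ with Wₕ = Nₕ/N, N = 31016.
Very large: Wₕ = 0.38547846; term = 0.38547846²·(1 − 0.02626296)·3.97/314 = 0.0018293752.
Large: Wₕ = 0.34011478; term = 0.34011478²·(1 − 0.06010048)·4.683/634 = 8.0309576 × 10^-4.
Small: Wₕ = 0.27440676; term = 0.27440676²·(1 − 0.02067912)·15.3/176 = 0.0064105218.
Sum = 0.0090429928.

0.00904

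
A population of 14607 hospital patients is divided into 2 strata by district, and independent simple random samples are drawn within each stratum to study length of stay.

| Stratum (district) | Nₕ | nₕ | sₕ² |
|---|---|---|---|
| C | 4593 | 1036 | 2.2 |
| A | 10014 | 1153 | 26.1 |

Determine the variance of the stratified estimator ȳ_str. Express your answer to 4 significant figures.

0.009577

Var(ȳ_str) = Σₕ Wₕ²(1 − fₕ)sₕ²/nₕ with Wₕ = Nₕ/N, N = 14607.
C: Wₕ = 0.31443828; term = 0.31443828²·(1 − 0.22556064)·2.2/1036 = 1.6260024 × 10^-4.
A: Wₕ = 0.68556172; term = 0.68556172²·(1 − 0.11513881)·26.1/1153 = 0.0094141143.
Sum = 0.0095767145.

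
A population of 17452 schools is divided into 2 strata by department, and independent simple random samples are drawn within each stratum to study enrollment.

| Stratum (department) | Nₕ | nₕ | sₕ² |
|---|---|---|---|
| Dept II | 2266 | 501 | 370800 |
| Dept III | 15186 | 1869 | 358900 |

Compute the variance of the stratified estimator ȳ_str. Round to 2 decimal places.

137.22

Var(ȳ_str) = Σₕ Wₕ²(1 − fₕ)sₕ²/nₕ with Wₕ = Nₕ/N, N = 17452.
Dept II: Wₕ = 0.12984185; term = 0.12984185²·(1 − 0.22109444)·370800/501 = 9.7188797.
Dept III: Wₕ = 0.87015815; term = 0.87015815²·(1 − 0.12307388)·358900/1869 = 127.50392.
Sum = 137.2228.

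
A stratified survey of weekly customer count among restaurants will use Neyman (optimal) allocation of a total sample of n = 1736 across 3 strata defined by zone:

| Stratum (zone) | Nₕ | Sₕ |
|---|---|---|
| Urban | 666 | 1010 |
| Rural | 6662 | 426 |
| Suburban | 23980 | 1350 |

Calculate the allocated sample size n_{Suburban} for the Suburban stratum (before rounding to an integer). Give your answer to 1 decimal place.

Neyman allocation: nₕ = n·NₕSₕ / Σⱼ NⱼSⱼ.
Σ NⱼSⱼ = 666·1010 + 6662·426 + 23980·1350 = 3.5883672 × 10^7.
n_{Suburban} = 1736·23980·1350 / (3.5883672 × 10^7) = 1566.2.

1566.2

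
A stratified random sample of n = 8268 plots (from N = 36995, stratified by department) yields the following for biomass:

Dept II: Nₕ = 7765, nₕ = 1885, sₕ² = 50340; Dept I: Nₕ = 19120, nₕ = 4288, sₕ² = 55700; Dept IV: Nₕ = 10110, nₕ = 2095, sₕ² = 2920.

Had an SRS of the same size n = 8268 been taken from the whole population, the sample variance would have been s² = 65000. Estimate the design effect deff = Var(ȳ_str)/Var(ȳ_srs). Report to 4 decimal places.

0.6004

Var(ȳ_str) = Σ Wₕ²(1−fₕ)sₕ²/nₕ with Wₕ = Nₕ/36995:
  Dept II: (7765/36995)²·(1−1885/7765)·50340/1885 = 0.89091153
  Dept I: (19120/36995)²·(1−4288/19120)·55700/4288 = 2.691547
  Dept IV: (10110/36995)²·(1−2095/10110)·2920/2095 = 0.082521563
  → Var(ȳ_str) = 3.6649801.
Var(ȳ_srs) = (1 − 8268/36995)·65000/8268 = 6.104641.
deff = 3.6649801 / 6.104641 = 0.6004.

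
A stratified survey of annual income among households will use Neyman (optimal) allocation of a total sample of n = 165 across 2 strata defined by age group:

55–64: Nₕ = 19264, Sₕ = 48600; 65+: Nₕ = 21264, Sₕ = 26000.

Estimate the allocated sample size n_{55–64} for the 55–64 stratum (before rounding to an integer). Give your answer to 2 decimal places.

103.74

Neyman allocation: nₕ = n·NₕSₕ / Σⱼ NⱼSⱼ.
Σ NⱼSⱼ = 19264·48600 + 21264·26000 = 1.4890944 × 10^9.
n_{55–64} = 165·19264·48600 / (1.4890944 × 10^9) = 103.74.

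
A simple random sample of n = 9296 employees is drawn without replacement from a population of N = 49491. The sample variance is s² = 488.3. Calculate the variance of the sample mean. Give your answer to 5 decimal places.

Under SRS without replacement, Var(ȳ) = (1 − f)·s²/n with f = n/N = 9296/49491 = 0.18783213.
Var(ȳ) = (1 − 0.18783213)·488.3/9296 = 0.81216787·0.052527969 = 0.042661529.

0.04266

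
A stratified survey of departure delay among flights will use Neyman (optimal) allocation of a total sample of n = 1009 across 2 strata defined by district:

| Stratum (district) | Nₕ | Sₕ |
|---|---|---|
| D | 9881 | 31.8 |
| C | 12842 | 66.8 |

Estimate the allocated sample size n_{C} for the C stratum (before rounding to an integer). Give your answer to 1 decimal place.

Neyman allocation: nₕ = n·NₕSₕ / Σⱼ NⱼSⱼ.
Σ NⱼSⱼ = 9881·31.8 + 12842·66.8 = 1.1720614 × 10^6.
n_{C} = 1009·12842·66.8 / (1.1720614 × 10^6) = 738.5.

738.5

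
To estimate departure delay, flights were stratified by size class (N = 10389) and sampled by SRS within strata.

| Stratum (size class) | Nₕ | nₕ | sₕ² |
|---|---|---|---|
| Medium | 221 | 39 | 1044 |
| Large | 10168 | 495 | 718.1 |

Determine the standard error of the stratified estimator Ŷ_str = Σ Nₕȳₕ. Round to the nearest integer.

11990

Var(Ŷ_str) = Σₕ Nₕ²(1 − fₕ)sₕ²/nₕ.
Medium: 221²·(1 − 39/221)·1044/39 = 1.076712 × 10^6.
Large: 10168²·(1 − 495/10168)·718.1/495 = 1.4268439 × 10^8.
Sum = 1.437611 × 10^8.
SE = √(1.437611 × 10^8) = 11990.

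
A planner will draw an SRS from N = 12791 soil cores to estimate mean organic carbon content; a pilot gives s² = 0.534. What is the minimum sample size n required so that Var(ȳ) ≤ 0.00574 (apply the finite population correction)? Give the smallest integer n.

93

Without fpc, n₀ = s²/D = 0.534/0.00574 = 93.0314.
With fpc, (1 − n/N)·s²/n ≤ D requires n ≥ n₀/(1 + n₀/N) = 93.0314/(1 + 93.0314/12791) = 92.3597.
Rounding up, n = 93.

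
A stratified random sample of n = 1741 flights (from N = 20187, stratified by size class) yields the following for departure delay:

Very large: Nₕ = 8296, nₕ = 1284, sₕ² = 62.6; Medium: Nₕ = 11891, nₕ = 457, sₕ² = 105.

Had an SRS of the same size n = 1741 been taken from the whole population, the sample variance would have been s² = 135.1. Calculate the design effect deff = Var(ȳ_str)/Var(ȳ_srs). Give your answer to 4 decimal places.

Var(ȳ_str) = Σ Wₕ²(1−fₕ)sₕ²/nₕ with Wₕ = Nₕ/20187:
  Very large: (8296/20187)²·(1−1284/8296)·62.6/1284 = 0.0069594736
  Medium: (11891/20187)²·(1−457/11891)·105/457 = 0.076655991
  → Var(ȳ_str) = 0.083615465.
Var(ȳ_srs) = (1 − 1741/20187)·135.1/1741 = 0.070906655.
deff = 0.083615465 / 0.070906655 = 1.1792.

1.1792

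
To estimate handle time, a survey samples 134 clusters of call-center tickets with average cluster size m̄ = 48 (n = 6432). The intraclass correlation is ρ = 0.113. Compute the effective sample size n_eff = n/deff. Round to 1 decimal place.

deff = 1 + (48 − 1)·0.113 = 1 + 5.311 = 6.311.
n_eff = 6432 / 6.311 = 1019.2.

1019.2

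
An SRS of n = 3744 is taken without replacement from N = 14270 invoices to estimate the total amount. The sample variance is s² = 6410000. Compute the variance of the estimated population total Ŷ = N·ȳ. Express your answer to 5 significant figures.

2.5716 × 10^11

Var(Ŷ) = N²·Var(ȳ) = N²·(1 − n/N)·s²/n.
f = 3744/14270 = 0.26236861; Var(ȳ) = 0.73763139·6410000/3744 = 1262.8785.
Var(Ŷ) = 14270² · 1262.8785 = 2.5716361 × 10^11.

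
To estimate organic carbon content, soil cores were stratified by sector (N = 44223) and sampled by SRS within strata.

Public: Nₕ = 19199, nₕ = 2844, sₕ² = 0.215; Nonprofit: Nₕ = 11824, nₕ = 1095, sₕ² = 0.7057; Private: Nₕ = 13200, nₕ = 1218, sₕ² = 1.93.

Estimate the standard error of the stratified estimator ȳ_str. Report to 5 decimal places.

Var(ȳ_str) = Σₕ Wₕ²(1 − fₕ)sₕ²/nₕ with Wₕ = Nₕ/N, N = 44223.
Public: Wₕ = 0.43414061; term = 0.43414061²·(1 − 0.14813272)·0.215/2844 = 1.2137846 × 10^-5.
Nonprofit: Wₕ = 0.26737218; term = 0.26737218²·(1 − 0.09260825)·0.7057/1095 = 4.1805485 × 10^-5.
Private: Wₕ = 0.29848721; term = 0.29848721²·(1 − 0.09227273)·1.93/1218 = 1.2814949 × 10^-4.
Sum = 1.8209282 × 10^-4.
SE = √(1.8209282 × 10^-4) = 0.01349.

0.01349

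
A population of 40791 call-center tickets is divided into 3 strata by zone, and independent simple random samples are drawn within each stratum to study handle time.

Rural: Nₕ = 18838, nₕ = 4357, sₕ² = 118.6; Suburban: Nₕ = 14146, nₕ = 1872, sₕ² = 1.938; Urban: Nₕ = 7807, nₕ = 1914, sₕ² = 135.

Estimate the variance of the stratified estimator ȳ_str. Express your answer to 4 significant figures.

0.006521

Var(ȳ_str) = Σₕ Wₕ²(1 − fₕ)sₕ²/nₕ with Wₕ = Nₕ/N, N = 40791.
Rural: Wₕ = 0.46181756; term = 0.46181756²·(1 − 0.23128782)·118.6/4357 = 0.0044627419.
Suburban: Wₕ = 0.34679218; term = 0.34679218²·(1 − 0.13233423)·1.938/1872 = 1.0802866 × 10^-4.
Urban: Wₕ = 0.19139026; term = 0.19139026²·(1 − 0.24516460)·135/1914 = 0.0019502207.
Sum = 0.0065209913.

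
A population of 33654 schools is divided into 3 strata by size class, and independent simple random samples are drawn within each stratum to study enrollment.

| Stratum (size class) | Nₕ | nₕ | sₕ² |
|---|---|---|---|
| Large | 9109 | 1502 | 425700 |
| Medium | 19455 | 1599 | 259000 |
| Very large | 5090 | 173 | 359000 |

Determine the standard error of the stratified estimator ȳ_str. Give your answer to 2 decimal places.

10.62

Var(ȳ_str) = Σₕ Wₕ²(1 − fₕ)sₕ²/nₕ with Wₕ = Nₕ/N, N = 33654.
Large: Wₕ = 0.27066619; term = 0.27066619²·(1 − 0.16489187)·425700/1502 = 17.339815.
Medium: Wₕ = 0.57808879; term = 0.57808879²·(1 − 0.08218967)·259000/1599 = 49.681344.
Very large: Wₕ = 0.15124502; term = 0.15124502²·(1 − 0.03398821)·359000/173 = 45.855661.
Sum = 112.87682.
SE = √(112.87682) = 10.62.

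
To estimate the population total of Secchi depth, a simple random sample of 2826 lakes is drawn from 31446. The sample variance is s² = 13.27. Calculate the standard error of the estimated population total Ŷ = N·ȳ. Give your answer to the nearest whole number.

Var(Ŷ) = N²·Var(ȳ) = N²·(1 − n/N)·s²/n.
f = 2826/31446 = 0.08986835; Var(ȳ) = 0.91013165·13.27/2826 = 0.0042736897.
Var(Ŷ) = 31446² · 0.0042736897 = 4.226042 × 10^6.
SE(Ŷ) = √(4.226042 × 10^6) = 2056.

2056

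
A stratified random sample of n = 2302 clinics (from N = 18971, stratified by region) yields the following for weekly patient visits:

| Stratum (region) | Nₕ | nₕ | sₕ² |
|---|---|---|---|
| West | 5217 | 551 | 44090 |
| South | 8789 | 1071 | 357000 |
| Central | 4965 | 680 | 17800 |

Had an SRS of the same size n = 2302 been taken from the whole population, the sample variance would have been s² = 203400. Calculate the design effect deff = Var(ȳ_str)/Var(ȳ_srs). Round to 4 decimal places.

0.8989

Var(ȳ_str) = Σ Wₕ²(1−fₕ)sₕ²/nₕ with Wₕ = Nₕ/18971:
  West: (5217/18971)²·(1−551/5217)·44090/551 = 5.4121973
  South: (8789/18971)²·(1−1071/8789)·357000/1071 = 62.826452
  Central: (4965/18971)²·(1−680/4965)·17800/680 = 1.5473933
  → Var(ȳ_str) = 69.786043.
Var(ȳ_srs) = (1 − 2302/18971)·203400/2302 = 77.636322.
deff = 69.786043 / 77.636322 = 0.8989.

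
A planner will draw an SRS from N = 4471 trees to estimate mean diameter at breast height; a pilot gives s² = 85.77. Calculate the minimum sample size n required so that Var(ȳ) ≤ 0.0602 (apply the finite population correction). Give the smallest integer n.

Without fpc, n₀ = s²/D = 85.77/0.0602 = 1424.7508.
With fpc, (1 − n/N)·s²/n ≤ D requires n ≥ n₀/(1 + n₀/N) = 1424.7508/(1 + 1424.7508/4471) = 1080.4495.
Rounding up, n = 1081.

1081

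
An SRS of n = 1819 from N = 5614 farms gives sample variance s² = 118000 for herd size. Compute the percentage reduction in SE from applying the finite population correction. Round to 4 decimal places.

f = n/N = 1819/5614 = 0.32401140.
SE_no-fpc = √(s²/n) = 8.0542416; SE_fpc = √((1−f)s²/n) = 6.6220787.
Ratio = √(1−f) = 0.82218526. Reduction = 100·(1 − 0.82218526) = 17.7815%.

17.7815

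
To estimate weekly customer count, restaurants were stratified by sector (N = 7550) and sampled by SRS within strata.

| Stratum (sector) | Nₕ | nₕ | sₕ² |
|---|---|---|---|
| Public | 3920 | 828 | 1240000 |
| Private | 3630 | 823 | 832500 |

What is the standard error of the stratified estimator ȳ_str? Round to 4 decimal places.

Var(ȳ_str) = Σₕ Wₕ²(1 − fₕ)sₕ²/nₕ with Wₕ = Nₕ/N, N = 7550.
Public: Wₕ = 0.51920530; term = 0.51920530²·(1 − 0.21122449)·1240000/828 = 318.43661.
Private: Wₕ = 0.48079470; term = 0.48079470²·(1 − 0.22672176)·832500/823 = 180.81712.
Sum = 499.25373.
SE = √(499.25373) = 22.3440.

22.3440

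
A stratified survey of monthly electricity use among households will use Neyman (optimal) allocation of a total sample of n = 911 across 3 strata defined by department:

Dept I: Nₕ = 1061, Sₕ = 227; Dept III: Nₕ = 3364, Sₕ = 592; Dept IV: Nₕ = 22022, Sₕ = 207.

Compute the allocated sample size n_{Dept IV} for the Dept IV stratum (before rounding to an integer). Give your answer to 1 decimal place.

Neyman allocation: nₕ = n·NₕSₕ / Σⱼ NⱼSⱼ.
Σ NⱼSⱼ = 1061·227 + 3364·592 + 22022·207 = 6.790889 × 10^6.
n_{Dept IV} = 911·22022·207 / (6.790889 × 10^6) = 611.5.

611.5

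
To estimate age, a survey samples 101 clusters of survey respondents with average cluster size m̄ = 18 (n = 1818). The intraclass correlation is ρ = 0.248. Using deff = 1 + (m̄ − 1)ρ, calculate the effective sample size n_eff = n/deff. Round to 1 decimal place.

deff = 1 + (18 − 1)·0.248 = 1 + 4.216 = 5.216.
n_eff = 1818 / 5.216 = 348.5.

348.5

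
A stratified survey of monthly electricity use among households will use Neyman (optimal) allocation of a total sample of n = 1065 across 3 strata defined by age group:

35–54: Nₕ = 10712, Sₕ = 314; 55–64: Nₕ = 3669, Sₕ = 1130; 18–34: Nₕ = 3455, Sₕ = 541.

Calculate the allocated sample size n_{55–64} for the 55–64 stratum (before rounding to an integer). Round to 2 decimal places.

470.80

Neyman allocation: nₕ = n·NₕSₕ / Σⱼ NⱼSⱼ.
Σ NⱼSⱼ = 10712·314 + 3669·1130 + 3455·541 = 9.378693 × 10^6.
n_{55–64} = 1065·3669·1130 / (9.378693 × 10^6) = 470.80.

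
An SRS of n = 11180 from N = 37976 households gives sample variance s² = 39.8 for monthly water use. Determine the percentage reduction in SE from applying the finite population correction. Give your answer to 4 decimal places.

f = n/N = 11180/37976 = 0.29439646.
SE_no-fpc = √(s²/n) = 0.059665136; SE_fpc = √((1−f)s²/n) = 0.05011884.
Ratio = √(1−f) = 0.84000211. Reduction = 100·(1 − 0.84000211) = 15.9998%.

15.9998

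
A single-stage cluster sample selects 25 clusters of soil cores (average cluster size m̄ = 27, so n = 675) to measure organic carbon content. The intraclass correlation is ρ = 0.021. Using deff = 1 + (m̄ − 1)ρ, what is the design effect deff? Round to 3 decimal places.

deff = 1 + (27 − 1)·0.021 = 1 + 0.546 = 1.546.

1.546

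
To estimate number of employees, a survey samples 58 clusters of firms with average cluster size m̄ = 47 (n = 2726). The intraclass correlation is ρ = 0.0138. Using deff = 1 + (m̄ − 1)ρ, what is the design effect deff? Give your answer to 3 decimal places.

1.635

deff = 1 + (47 − 1)·0.0138 = 1 + 0.6348 = 1.6348.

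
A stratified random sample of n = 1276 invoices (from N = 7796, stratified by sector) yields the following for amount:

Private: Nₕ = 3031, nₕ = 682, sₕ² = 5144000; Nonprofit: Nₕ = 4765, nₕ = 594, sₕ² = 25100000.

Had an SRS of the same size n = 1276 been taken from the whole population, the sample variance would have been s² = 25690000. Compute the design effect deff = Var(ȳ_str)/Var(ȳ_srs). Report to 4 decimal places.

Var(ȳ_str) = Σ Wₕ²(1−fₕ)sₕ²/nₕ with Wₕ = Nₕ/7796:
  Private: (3031/7796)²·(1−682/3031)·5144000/682 = 883.57186
  Nonprofit: (4765/7796)²·(1−594/4765)·25100000/594 = 13818.048
  → Var(ȳ_str) = 14701.62.
Var(ȳ_srs) = (1 − 1276/7796)·25690000/1276 = 16837.949.
deff = 14701.62 / 16837.949 = 0.8731.

0.8731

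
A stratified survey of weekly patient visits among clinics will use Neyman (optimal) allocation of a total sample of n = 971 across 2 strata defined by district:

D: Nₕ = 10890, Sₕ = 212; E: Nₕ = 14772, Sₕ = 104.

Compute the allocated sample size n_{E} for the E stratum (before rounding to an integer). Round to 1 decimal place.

Neyman allocation: nₕ = n·NₕSₕ / Σⱼ NⱼSⱼ.
Σ NⱼSⱼ = 10890·212 + 14772·104 = 3.844968 × 10^6.
n_{E} = 971·14772·104 / (3.844968 × 10^6) = 388.0.

388.0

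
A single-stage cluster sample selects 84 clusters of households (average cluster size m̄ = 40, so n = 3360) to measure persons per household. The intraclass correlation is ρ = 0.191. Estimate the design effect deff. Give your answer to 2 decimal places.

8.45

deff = 1 + (40 − 1)·0.191 = 1 + 7.449 = 8.449.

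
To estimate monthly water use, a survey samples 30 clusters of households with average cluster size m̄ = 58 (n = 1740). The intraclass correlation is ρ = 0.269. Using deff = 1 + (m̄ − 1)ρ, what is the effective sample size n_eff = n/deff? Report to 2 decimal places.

106.53

deff = 1 + (58 − 1)·0.269 = 1 + 15.333 = 16.333.
n_eff = 1740 / 16.333 = 106.53.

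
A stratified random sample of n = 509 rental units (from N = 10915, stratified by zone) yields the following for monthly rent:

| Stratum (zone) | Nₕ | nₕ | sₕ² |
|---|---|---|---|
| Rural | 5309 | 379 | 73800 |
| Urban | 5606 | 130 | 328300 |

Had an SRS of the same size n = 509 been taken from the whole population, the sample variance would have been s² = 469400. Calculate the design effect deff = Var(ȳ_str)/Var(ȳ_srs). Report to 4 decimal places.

0.7888

Var(ȳ_str) = Σ Wₕ²(1−fₕ)sₕ²/nₕ with Wₕ = Nₕ/10915:
  Rural: (5309/10915)²·(1−379/5309)·73800/379 = 42.778871
  Urban: (5606/10915)²·(1−130/5606)·328300/130 = 650.72364
  → Var(ȳ_str) = 693.50251.
Var(ȳ_srs) = (1 − 509/10915)·469400/509 = 879.19535.
deff = 693.50251 / 879.19535 = 0.7888.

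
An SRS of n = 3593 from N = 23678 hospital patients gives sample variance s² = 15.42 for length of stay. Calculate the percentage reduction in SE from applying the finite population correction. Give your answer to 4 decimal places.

7.8992

f = n/N = 3593/23678 = 0.15174424.
SE_no-fpc = √(s²/n) = 0.065510902; SE_fpc = √((1−f)s²/n) = 0.060336066.
Ratio = √(1−f) = 0.92100802. Reduction = 100·(1 − 0.92100802) = 7.8992%.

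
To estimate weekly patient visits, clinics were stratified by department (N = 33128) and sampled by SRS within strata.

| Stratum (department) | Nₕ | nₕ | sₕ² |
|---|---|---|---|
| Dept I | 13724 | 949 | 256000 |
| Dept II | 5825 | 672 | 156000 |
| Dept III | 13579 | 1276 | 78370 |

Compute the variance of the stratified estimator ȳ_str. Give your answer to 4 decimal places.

Var(ȳ_str) = Σₕ Wₕ²(1 − fₕ)sₕ²/nₕ with Wₕ = Nₕ/N, N = 33128.
Dept I: Wₕ = 0.41427191; term = 0.41427191²·(1 − 0.06914894)·256000/949 = 43.094807.
Dept II: Wₕ = 0.17583313; term = 0.17583313²·(1 − 0.11536481)·156000/672 = 6.3492286.
Dept III: Wₕ = 0.40989495; term = 0.40989495²·(1 − 0.09396863)·78370/1276 = 9.349482.
Sum = 58.793518.

58.7935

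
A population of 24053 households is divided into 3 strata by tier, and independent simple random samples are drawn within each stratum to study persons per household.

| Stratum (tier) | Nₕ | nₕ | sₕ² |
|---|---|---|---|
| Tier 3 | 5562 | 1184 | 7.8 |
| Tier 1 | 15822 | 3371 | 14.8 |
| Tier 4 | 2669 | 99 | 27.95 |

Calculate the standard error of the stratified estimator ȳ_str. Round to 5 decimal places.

0.07155

Var(ȳ_str) = Σₕ Wₕ²(1 − fₕ)sₕ²/nₕ with Wₕ = Nₕ/N, N = 24053.
Tier 3: Wₕ = 0.23123935; term = 0.23123935²·(1 − 0.21287307)·7.8/1184 = 2.7727527 × 10^-4.
Tier 1: Wₕ = 0.65779736; term = 0.65779736²·(1 − 0.21305777)·14.8/3371 = 0.0014949617.
Tier 4: Wₕ = 0.11096329; term = 0.11096329²·(1 − 0.03709254)·27.95/99 = 0.0033472628.
Sum = 0.0051194998.
SE = √(0.0051194998) = 0.07155.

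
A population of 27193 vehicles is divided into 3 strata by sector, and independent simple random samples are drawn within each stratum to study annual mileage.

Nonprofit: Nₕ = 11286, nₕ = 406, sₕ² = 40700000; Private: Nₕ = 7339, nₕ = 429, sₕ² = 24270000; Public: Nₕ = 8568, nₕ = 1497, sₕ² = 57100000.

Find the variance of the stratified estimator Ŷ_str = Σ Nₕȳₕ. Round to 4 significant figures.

1.749 × 10^13

Var(Ŷ_str) = Σₕ Nₕ²(1 − fₕ)sₕ²/nₕ.
Nonprofit: 11286²·(1 − 406/11286)·40700000/406 = 1.2309412 × 10^13.
Private: 7339²·(1 − 429/7339)·24270000/429 = 2.8689793 × 10^12.
Public: 8568²·(1 − 1497/8568)·57100000/1497 = 2.3108651 × 10^12.
Sum = 1.7489256 × 10^13.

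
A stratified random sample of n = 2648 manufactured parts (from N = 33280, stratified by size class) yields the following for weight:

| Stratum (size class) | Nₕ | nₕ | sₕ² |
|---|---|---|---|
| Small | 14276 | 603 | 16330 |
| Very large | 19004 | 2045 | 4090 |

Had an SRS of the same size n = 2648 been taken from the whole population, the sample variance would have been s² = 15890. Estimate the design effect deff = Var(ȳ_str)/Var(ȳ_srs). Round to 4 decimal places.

0.9695

Var(ȳ_str) = Σ Wₕ²(1−fₕ)sₕ²/nₕ with Wₕ = Nₕ/33280:
  Small: (14276/33280)²·(1−603/14276)·16330/603 = 4.7727929
  Very large: (19004/33280)²·(1−2045/19004)·4090/2045 = 0.58198075
  → Var(ȳ_str) = 5.3547737.
Var(ȳ_srs) = (1 − 2648/33280)·15890/2648 = 5.5232913.
deff = 5.3547737 / 5.5232913 = 0.9695.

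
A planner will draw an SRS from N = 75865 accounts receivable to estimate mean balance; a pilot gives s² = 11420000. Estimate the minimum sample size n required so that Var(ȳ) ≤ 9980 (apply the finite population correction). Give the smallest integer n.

1128

Without fpc, n₀ = s²/D = 11420000/9980 = 1144.2886.
With fpc, (1 − n/N)·s²/n ≤ D requires n ≥ n₀/(1 + n₀/N) = 1144.2886/(1 + 1144.2886/75865) = 1127.2855.
Rounding up, n = 1128.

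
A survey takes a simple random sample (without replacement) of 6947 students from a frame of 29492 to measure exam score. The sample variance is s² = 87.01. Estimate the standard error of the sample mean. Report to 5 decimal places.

0.09785

Under SRS without replacement, Var(ȳ) = (1 − f)·s²/n with f = n/N = 6947/29492 = 0.23555540.
Var(ȳ) = (1 − 0.23555540)·87.01/6947 = 0.76444460·0.012524831 = 0.0095745393.
SE(ȳ) = √(0.0095745393) = 0.09785.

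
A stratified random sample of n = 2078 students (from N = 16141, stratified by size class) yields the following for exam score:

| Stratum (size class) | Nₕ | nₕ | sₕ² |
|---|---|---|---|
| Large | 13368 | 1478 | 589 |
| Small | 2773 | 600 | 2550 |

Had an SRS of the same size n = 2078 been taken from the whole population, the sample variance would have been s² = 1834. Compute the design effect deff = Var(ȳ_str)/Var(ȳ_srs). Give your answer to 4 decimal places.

Var(ȳ_str) = Σ Wₕ²(1−fₕ)sₕ²/nₕ with Wₕ = Nₕ/16141:
  Large: (13368/16141)²·(1−1478/13368)·589/1478 = 0.24312425
  Small: (2773/16141)²·(1−600/2773)·2550/600 = 0.098296409
  → Var(ȳ_str) = 0.34142066.
Var(ȳ_srs) = (1 − 2078/16141)·1834/2078 = 0.76895571.
deff = 0.34142066 / 0.76895571 = 0.4440.

0.4440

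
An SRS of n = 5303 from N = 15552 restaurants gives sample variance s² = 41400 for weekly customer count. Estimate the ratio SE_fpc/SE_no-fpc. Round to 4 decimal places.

0.8118

f = n/N = 5303/15552 = 0.34098508.
SE_no-fpc = √(s²/n) = 2.7940833; SE_fpc = √((1−f)s²/n) = 2.2682294.
Ratio = √(1−f) = 0.81179734.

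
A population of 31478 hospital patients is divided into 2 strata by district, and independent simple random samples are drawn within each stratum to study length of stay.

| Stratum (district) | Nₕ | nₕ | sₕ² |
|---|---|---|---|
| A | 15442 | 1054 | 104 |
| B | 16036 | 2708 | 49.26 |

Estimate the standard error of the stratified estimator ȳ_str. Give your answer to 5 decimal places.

Var(ȳ_str) = Σₕ Wₕ²(1 − fₕ)sₕ²/nₕ with Wₕ = Nₕ/N, N = 31478.
A: Wₕ = 0.49056484; term = 0.49056484²·(1 − 0.06825541)·104/1054 = 0.022124957.
B: Wₕ = 0.50943516; term = 0.50943516²·(1 − 0.16887004)·49.26/2708 = 0.0039236704.
Sum = 0.026048627.
SE = √(0.026048627) = 0.16140.

0.16140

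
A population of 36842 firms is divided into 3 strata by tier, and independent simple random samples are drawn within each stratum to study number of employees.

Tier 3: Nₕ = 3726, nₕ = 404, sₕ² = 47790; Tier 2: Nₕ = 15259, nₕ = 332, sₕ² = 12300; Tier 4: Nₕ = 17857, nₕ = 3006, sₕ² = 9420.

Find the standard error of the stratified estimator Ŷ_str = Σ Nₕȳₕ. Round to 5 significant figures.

Var(Ŷ_str) = Σₕ Nₕ²(1 − fₕ)sₕ²/nₕ.
Tier 3: 3726²·(1 − 404/3726)·47790/404 = 1.4641924 × 10^9.
Tier 2: 15259²·(1 − 332/15259)·12300/332 = 8.4385074 × 10^9.
Tier 4: 17857²·(1 − 3006/17857)·9420/3006 = 8.3104803 × 10^8.
Sum = 1.0733748 × 10^10.
SE = √(1.0733748 × 10^10) = 103600.

103600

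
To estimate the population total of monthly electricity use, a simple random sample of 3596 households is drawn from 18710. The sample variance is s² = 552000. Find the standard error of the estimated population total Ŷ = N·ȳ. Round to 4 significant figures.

208300

Var(Ŷ) = N²·Var(ȳ) = N²·(1 − n/N)·s²/n.
f = 3596/18710 = 0.19219669; Var(ȳ) = 0.80780331·552000/3596 = 124.00095.
Var(Ŷ) = 18710² · 124.00095 = 4.3408281 × 10^10.
SE(Ŷ) = √(4.3408281 × 10^10) = 208300.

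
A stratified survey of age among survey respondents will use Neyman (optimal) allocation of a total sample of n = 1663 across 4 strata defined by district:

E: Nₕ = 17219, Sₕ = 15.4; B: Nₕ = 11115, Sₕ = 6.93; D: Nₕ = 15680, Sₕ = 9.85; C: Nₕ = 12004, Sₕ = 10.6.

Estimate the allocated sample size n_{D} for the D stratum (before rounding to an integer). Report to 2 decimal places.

Neyman allocation: nₕ = n·NₕSₕ / Σⱼ NⱼSⱼ.
Σ NⱼSⱼ = 17219·15.4 + 11115·6.93 + 15680·9.85 + 12004·10.6 = 623889.95.
n_{D} = 1663·15680·9.85 / 623889.95 = 411.69.

411.69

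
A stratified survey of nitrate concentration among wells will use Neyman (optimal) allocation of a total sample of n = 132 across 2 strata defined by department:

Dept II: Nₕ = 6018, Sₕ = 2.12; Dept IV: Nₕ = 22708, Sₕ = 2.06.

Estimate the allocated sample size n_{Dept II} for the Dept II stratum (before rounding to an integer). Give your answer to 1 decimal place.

28.3

Neyman allocation: nₕ = n·NₕSₕ / Σⱼ NⱼSⱼ.
Σ NⱼSⱼ = 6018·2.12 + 22708·2.06 = 59536.64.
n_{Dept II} = 132·6018·2.12 / 59536.64 = 28.3.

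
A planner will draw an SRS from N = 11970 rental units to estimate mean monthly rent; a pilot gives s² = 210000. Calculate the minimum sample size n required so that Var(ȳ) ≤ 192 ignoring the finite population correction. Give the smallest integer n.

1094

Without fpc, n₀ = s²/D = 210000/192 = 1093.7500.
Rounding up, n = 1094.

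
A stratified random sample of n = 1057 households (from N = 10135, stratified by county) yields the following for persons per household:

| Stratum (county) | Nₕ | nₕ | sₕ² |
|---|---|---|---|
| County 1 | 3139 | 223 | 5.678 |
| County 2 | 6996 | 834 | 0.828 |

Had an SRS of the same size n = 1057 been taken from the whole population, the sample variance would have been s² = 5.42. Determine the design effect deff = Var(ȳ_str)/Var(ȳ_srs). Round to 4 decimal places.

Var(ȳ_str) = Σ Wₕ²(1−fₕ)sₕ²/nₕ with Wₕ = Nₕ/10135:
  County 1: (3139/10135)²·(1−223/3139)·5.678/223 = 0.002268934
  County 2: (6996/10135)²·(1−834/6996)·0.828/834 = 4.166662 × 10^-4
  → Var(ȳ_str) = 0.0026856002.
Var(ȳ_srs) = (1 − 1057/10135)·5.42/1057 = 0.0045929395.
deff = 0.0026856002 / 0.0045929395 = 0.5847.

0.5847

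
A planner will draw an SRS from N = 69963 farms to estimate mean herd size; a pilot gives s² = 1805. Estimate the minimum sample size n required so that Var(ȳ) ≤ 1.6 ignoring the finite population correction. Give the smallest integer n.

Without fpc, n₀ = s²/D = 1805/1.6 = 1128.1250.
Rounding up, n = 1129.

1129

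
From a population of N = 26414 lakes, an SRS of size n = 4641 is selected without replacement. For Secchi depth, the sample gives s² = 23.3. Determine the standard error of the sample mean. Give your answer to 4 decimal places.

0.0643

Under SRS without replacement, Var(ȳ) = (1 − f)·s²/n with f = n/N = 4641/26414 = 0.17570228.
Var(ȳ) = (1 − 0.17570228)·23.3/4641 = 0.82429772·0.0050204697 = 0.0041383618.
SE(ȳ) = √(0.0041383618) = 0.0643.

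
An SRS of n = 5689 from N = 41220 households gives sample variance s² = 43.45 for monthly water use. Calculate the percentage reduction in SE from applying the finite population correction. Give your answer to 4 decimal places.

7.1569

f = n/N = 5689/41220 = 0.13801553.
SE_no-fpc = √(s²/n) = 0.087393055; SE_fpc = √((1−f)s²/n) = 0.081138438.
Ratio = √(1−f) = 0.92843119. Reduction = 100·(1 − 0.92843119) = 7.1569%.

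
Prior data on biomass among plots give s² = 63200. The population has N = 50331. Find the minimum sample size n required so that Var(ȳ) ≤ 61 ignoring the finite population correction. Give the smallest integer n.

1037

Without fpc, n₀ = s²/D = 63200/61 = 1036.0656.
Rounding up, n = 1037.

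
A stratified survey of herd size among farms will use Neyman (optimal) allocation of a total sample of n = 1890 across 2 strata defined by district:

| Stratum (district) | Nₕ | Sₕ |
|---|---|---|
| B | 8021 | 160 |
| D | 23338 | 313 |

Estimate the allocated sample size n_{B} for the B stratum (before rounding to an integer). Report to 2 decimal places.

282.43

Neyman allocation: nₕ = n·NₕSₕ / Σⱼ NⱼSⱼ.
Σ NⱼSⱼ = 8021·160 + 23338·313 = 8.588154 × 10^6.
n_{B} = 1890·8021·160 / (8.588154 × 10^6) = 282.43.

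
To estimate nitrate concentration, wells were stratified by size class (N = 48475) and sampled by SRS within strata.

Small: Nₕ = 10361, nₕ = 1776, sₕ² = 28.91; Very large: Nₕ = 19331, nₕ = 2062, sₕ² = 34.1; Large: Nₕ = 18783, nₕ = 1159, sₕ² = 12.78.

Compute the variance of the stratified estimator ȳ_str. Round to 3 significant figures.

Var(ȳ_str) = Σₕ Wₕ²(1 − fₕ)sₕ²/nₕ with Wₕ = Nₕ/N, N = 48475.
Small: Wₕ = 0.21373904; term = 0.21373904²·(1 − 0.17141203)·28.91/1776 = 6.1618549 × 10^-4.
Very large: Wₕ = 0.39878288; term = 0.39878288²·(1 − 0.10666805)·34.1/2062 = 0.0023493709.
Large: Wₕ = 0.38747808; term = 0.38747808²·(1 − 0.06170473)·12.78/1159 = 0.0015533926.
Sum = 0.004518949.

0.00452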